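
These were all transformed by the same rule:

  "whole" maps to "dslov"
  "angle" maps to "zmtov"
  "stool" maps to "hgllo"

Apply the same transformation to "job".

qly

Each pair mirrors across the alphabet (w↔d, h↔s, o↔l): positions sum to 25. This is the alphabet-reversal cipher (Atbash): a becomes z, b becomes y, etc.
On job: j↔q, o↔l, b↔y.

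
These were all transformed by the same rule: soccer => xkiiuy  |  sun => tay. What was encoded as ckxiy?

screw

Two steps: reverse the string, then apply a Caesar shift of +6.
Decoding ckxiy: shift back: c−6=w, k−6=e, x−6=r, i−6=c, y−6=s → wercs; then reverse → screw.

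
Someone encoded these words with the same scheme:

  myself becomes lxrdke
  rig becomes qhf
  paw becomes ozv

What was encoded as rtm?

sun

It's a constant shift of +25 (ROT25).
Undoing it on rtm: r−25=s, t−25=u, m−25=n.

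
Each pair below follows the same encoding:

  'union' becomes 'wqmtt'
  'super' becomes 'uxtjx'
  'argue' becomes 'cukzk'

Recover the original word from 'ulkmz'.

sight

Letter i (0-indexed) is shifted by i+2, so successive shifts are 2, 3, 4, ….
Decoding ulkmz: u−2=s, l−3=i, k−4=g, m−5=h, z−6=t.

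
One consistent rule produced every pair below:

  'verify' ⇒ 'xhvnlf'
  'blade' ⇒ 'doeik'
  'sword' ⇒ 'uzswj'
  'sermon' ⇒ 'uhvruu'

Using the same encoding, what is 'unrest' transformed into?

In verify: v→x is +2, e→h is +3, r→v is +4, i→n is +5 — the shift increases by 1 each position. The shift increases by 1 at each position, starting from +2: 2, 3, 4, ….
On unrest: u+2=w, n+3=q, r+4=v, e+5=j, s+6=y, t+7=a.

wqvjya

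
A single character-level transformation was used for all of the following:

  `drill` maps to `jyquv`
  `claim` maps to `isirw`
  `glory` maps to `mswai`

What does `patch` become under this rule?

vhblr

In drill: d→j is +6, r→y is +7, i→q is +8, l→u is +9 — the shift increases by 1 each position. Each letter shifts forward by (position + 6), i.e. 6, 7, 8, … — the shift grows by one for each successive letter.
On patch: p+6=v, a+7=h, t+8=b, c+9=l, h+10=r.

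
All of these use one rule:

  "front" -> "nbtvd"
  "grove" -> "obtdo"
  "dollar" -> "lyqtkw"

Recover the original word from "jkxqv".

basil

A repeating key of period 3 is used — shifts +8, +10, +5 over and over.
Decoding jkxqv: j−8=b, k−10=a, x−5=s, q−8=i, v−10=l.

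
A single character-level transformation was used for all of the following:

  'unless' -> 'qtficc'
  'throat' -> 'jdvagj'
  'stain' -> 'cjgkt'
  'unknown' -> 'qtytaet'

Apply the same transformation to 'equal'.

This is an affine cipher: with a=0,…,z=25, each position x becomes (7x+6) mod 26.
On equal: e(4)→7·4+6≡8=i; q(16)→7·16+6≡14=o; u(20)→7·20+6≡16=q; a(0)→7·0+6≡6=g; l(11)→7·11+6≡5=f (all mod 26).

ioqgf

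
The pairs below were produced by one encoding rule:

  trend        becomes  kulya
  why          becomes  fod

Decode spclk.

devil

The output letters match the input read backwards, each shifted +7: trend reversed is dnert. Read the word backwards and shift each letter +7.
Decoding spclk: shift back: s−7=l, p−7=i, c−7=v, l−7=e, k−7=d → lived; then reverse → devil.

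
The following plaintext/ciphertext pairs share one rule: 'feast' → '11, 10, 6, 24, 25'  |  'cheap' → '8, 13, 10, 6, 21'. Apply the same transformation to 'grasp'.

12, 23, 6, 24, 21

f is letter #6 and maps to 11: an offset of 5. Letters become their 1-based position plus 5 (so a→6, b→7, …).
For grasp: g=7→12, r=18→23, a=1→6, s=19→24, p=16→21.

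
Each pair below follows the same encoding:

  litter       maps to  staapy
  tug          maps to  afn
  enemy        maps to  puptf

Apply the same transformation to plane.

The shift depends on letter class: consonant l→s is +7, but vowel i→t is +11. Two shifts are in play — +11 for a/e/i/o/u, +7 for every other letter.
For plane: p(cons)+7=w, l(cons)+7=s, a(vowel)+11=l, n(cons)+7=u, e(vowel)+11=p.

wslup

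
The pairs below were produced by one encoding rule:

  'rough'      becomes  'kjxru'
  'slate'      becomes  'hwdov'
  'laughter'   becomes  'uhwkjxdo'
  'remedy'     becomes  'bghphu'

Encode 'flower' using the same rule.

uhzroi

The word is reversed, then every letter is shifted forward by 3.
Applying it to flower: reverse → rewolf; then shift: r+3=u, e+3=h, w+3=z, o+3=r, l+3=o, f+3=i.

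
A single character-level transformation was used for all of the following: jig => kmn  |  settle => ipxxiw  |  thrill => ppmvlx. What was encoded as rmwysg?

Two steps: reverse the string, then apply a Caesar shift of +4.
Reversing it on rmwysg: shift back: r−4=n, m−4=i, w−4=s, y−4=u, s−4=o, g−4=c → nisuoc; then reverse → cousin.

cousin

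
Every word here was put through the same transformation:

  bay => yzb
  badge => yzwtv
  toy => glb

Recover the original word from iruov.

rifle

Each pair mirrors across the alphabet (b↔y, a↔z, y↔b): positions sum to 25. This is the alphabet-reversal cipher (Atbash): a becomes z, b becomes y, etc.
Reversing it on iruov: i↔r, r↔i, u↔f, o↔l, v↔e.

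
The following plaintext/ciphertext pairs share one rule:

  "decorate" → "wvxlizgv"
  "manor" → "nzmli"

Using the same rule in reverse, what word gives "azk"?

Each pair mirrors across the alphabet (d↔w, e↔v, c↔x): positions sum to 25. This is the alphabet-reversal cipher (Atbash): a becomes z, b becomes y, etc.
Reversing it on azk: a↔z, z↔a, k↔p.

zap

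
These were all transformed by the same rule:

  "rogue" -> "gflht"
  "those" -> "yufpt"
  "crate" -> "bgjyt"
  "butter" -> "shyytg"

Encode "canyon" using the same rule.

bjwrfw

r(17)→g(6) and o(14)→f(5) fit y≡9x+9 (mod 26); the inverse of 9 mod 26 is 3. Treating letters as 0–25, the rule is x ↦ 9x + 9 (mod 26).
Applying it to canyon: c(2)→9·2+9≡1=b; a(0)→9·0+9≡9=j; n(13)→9·13+9≡22=w; y(24)→9·24+9≡17=r; o(14)→9·14+9≡5=f; n(13)→9·13+9≡22=w (all mod 26).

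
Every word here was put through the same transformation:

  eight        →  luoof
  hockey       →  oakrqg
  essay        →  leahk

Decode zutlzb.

silent

Shifts by position in eight: pos 0: e→l (+7), pos 1: i→u (+12), pos 2: g→o (+8), pos 3: h→o (+7), pos 4: t→f (+12) — repeating every 3. It's a Vigenère-style cipher with numeric key [7,12,8]: position i shifts by key[i mod 3].
Reversing it on zutlzb: z−7=s, u−12=i, t−8=l, l−7=e, z−12=n, b−8=t.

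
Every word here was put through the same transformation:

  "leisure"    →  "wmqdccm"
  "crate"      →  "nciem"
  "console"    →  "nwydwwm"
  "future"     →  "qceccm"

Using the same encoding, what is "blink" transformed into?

mwqyv

The shift depends on letter class: consonant l→w is +11, but vowel e→m is +8. The rule splits by letter class: vowels +8, consonants +11.
Applying it to blink: b(cons)+11=m, l(cons)+11=w, i(vowel)+8=q, n(cons)+11=y, k(cons)+11=v.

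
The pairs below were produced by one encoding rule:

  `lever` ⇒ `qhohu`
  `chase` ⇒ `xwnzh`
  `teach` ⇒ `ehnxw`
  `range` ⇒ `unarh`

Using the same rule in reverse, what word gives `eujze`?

Treating letters as 0–25, the rule is x ↦ 5x + 13 (mod 26).
Decoding eujze: e(4)→21·(4−13)≡19=t; u(20)→21·(20−13)≡17=r; j(9)→21·(9−13)≡20=u; z(25)→21·(25−13)≡18=s; e(4)→21·(4−13)≡19=t (all mod 26).

trust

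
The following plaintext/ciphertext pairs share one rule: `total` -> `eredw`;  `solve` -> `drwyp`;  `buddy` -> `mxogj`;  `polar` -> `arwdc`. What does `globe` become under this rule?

Shifts by position in total: pos 0: t→e (+11), pos 1: o→r (+3), pos 2: t→e (+11), pos 3: a→d (+3) — repeating every 2. The shifts repeat in a cycle of length 2: positions 0,1,… shift by +11, +3, then the pattern repeats.
For globe: g+11=r, l+3=o, o+11=z, b+3=e, e+11=p.

rozep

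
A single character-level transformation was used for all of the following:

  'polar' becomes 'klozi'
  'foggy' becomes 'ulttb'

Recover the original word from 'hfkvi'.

super

Each pair mirrors across the alphabet (p↔k, o↔l, l↔o): positions sum to 25. Letters are reflected about the middle of the alphabet (position → 25−position): Atbash.
Undoing it on hfkvi: h↔s, f↔u, k↔p, v↔e, i↔r.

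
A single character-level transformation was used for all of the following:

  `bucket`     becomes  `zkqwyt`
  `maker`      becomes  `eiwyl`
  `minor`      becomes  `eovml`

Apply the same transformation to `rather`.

litxyl

b(1)→z(25) and u(20)→k(10) fit y≡17x+8 (mod 26); the inverse of 17 mod 26 is 23. Each letter's alphabet position (a=0..z=25) is mapped through 17·x+8 mod 26 — an affine cipher.
For rather: r(17)→17·17+8≡11=l; a(0)→17·0+8≡8=i; t(19)→17·19+8≡19=t; h(7)→17·7+8≡23=x; e(4)→17·4+8≡24=y; r(17)→17·17+8≡11=l (all mod 26).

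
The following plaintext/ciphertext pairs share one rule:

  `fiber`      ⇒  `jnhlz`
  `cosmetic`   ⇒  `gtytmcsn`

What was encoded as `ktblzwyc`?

The shift increases by 1 at each position, starting from +4: 4, 5, 6, ….
Undoing it on ktblzwyc: k−4=g, t−5=o, b−6=v, l−7=e, z−8=r, w−9=n, y−10=o, c−11=r.

governor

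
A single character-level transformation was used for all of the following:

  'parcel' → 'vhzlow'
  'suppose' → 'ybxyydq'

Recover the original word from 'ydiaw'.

Each letter shifts forward by (position + 6), i.e. 6, 7, 8, … — the shift grows by one for each successive letter.
Reversing it on ydiaw: y−6=s, d−7=w, i−8=a, a−9=r, w−10=m.

swarm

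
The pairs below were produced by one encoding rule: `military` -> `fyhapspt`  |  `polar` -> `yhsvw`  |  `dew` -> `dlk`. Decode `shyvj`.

The output letters match the input read backwards, each shifted +7: military reversed is yratilim. Read the word backwards and shift each letter +7.
Decoding shyvj: shift back: s−7=l, h−7=a, y−7=r, v−7=o, j−7=c → laroc; then reverse → coral.

coral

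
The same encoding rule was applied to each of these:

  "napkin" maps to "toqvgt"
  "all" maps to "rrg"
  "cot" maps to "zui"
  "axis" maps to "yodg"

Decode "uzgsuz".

tomato

Read the word backwards and shift each letter +6.
Undoing it on uzgsuz: shift back: u−6=o, z−6=t, g−6=a, s−6=m, u−6=o, z−6=t → otamot; then reverse → tomato.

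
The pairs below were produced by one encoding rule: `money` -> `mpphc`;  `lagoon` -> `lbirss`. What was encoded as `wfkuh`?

weird

Each letter shifts forward by its position index (0, 1, 2, …) — the shift grows by one for each successive letter.
Undoing it on wfkuh: w−0=w, f−1=e, k−2=i, u−3=r, h−4=d.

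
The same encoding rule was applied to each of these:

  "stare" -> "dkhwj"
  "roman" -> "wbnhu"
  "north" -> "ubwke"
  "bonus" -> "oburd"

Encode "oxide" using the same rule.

Treating letters as 0–25, the rule is x ↦ 7x + 7 (mod 26).
Applying it to oxide: o(14)→7·14+7≡1=b; x(23)→7·23+7≡12=m; i(8)→7·8+7≡11=l; d(3)→7·3+7≡2=c; e(4)→7·4+7≡9=j (all mod 26).

bmlcj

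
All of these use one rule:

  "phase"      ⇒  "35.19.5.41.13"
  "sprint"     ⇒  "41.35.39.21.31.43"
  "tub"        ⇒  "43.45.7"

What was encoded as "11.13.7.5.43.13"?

debate

p(#16)→35 and h(#8)→19: differences scale by 2, so n = 2·pos + 3. Each letter becomes 2×(its alphabet position, a=1..z=26) + 3.
Reversing it on 11.13.7.5.43.13: 11→(11−3)÷2=4=d, 13→(13−3)÷2=5=e, 7→(7−3)÷2=2=b, 5→(5−3)÷2=1=a, 43→(43−3)÷2=20=t, 13→(13−3)÷2=5=e.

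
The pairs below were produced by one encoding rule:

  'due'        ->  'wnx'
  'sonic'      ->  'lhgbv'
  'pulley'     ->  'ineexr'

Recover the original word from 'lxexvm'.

select

Compare letters: d→w is +19, u→n is +19, e→x is +19 — a constant shift. Each letter is shifted forward by 19 in the alphabet (a Caesar shift of +19).
Undoing it on lxexvm: l−19=s, x−19=e, e−19=l, x−19=e, v−19=c, m−19=t.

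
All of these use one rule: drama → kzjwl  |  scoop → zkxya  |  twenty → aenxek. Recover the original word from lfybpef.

express

In drama: d→k is +7, r→z is +8, a→j is +9, m→w is +10 — the shift increases by 1 each position. Each letter shifts forward by (position + 7), i.e. 7, 8, 9, … — the shift grows by one for each successive letter.
Decoding lfybpef: l−7=e, f−8=x, y−9=p, b−10=r, p−11=e, e−12=s, f−13=s.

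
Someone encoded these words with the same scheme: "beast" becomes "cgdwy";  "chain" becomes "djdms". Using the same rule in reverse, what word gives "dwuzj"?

curve

Each letter shifts forward by (position + 1), i.e. 1, 2, 3, … — the shift grows by one for each successive letter.
Decoding dwuzj: d−1=c, w−2=u, u−3=r, z−4=v, j−5=e.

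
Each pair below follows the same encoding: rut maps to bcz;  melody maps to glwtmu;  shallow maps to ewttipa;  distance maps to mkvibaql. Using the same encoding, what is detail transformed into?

tqibml

The output letters match the input read backwards, each shifted +8: rut reversed is tur. The word is reversed, then every letter is shifted forward by 8.
For detail: reverse → liated; then shift: l+8=t, i+8=q, a+8=i, t+8=b, e+8=m, d+8=l.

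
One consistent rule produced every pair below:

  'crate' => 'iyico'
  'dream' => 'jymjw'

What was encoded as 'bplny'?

video

In crate: c→i is +6, r→y is +7, a→i is +8, t→c is +9 — the shift increases by 1 each position. Each letter shifts forward by (position + 6), i.e. 6, 7, 8, … — the shift grows by one for each successive letter.
Decoding bplny: b−6=v, p−7=i, l−8=d, n−9=e, y−10=o.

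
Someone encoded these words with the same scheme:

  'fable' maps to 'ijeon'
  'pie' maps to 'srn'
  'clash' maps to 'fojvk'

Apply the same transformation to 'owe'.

xzn

The shift depends on letter class: consonant f→i is +3, but vowel a→j is +9. Two shifts are in play — +9 for a/e/i/o/u, +3 for every other letter.
On owe: o(vowel)+9=x, w(cons)+3=z, e(vowel)+9=n.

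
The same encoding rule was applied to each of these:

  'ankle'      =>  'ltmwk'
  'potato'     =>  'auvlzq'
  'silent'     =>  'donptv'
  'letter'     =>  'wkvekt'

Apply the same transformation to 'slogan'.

drqrgp

Shifts by position in ankle: pos 0: a→l (+11), pos 1: n→t (+6), pos 2: k→m (+2), pos 3: l→w (+11), pos 4: e→k (+6) — repeating every 3. It's a Vigenère-style cipher with numeric key [11,6,2]: position i shifts by key[i mod 3].
Applying it to slogan: s+11=d, l+6=r, o+2=q, g+11=r, a+6=g, n+2=p.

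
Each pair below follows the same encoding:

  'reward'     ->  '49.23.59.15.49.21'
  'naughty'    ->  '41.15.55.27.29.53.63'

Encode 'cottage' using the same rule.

19.43.53.53.15.27.23

r(#18)→49 and e(#5)→23: differences scale by 2, so n = 2·pos + 13. With a=1..z=26, the number is 2·pos + 13.
For cottage: c=3→19, o=15→43, t=20→53, t=20→53, a=1→15, g=7→27, e=5→23.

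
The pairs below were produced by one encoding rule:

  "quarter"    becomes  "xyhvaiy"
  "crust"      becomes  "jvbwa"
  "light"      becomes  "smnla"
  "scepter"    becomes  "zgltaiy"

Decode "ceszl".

valve

A repeating key of period 2 is used — shifts +7, +4 over and over.
Decoding ceszl: c−7=v, e−4=a, s−7=l, z−4=v, l−7=e.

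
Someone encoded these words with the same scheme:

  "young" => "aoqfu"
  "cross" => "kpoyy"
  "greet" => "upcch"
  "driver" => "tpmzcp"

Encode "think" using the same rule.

hdmfe

y(24)→a(0) and o(14)→o(14) fit y≡9x+18 (mod 26); the inverse of 9 mod 26 is 3. Treating letters as 0–25, the rule is x ↦ 9x + 18 (mod 26).
Applying it to think: t(19)→9·19+18≡7=h; h(7)→9·7+18≡3=d; i(8)→9·8+18≡12=m; n(13)→9·13+18≡5=f; k(10)→9·10+18≡4=e (all mod 26).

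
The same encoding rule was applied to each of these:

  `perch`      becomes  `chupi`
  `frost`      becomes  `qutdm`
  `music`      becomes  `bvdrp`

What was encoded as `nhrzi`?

This is an affine cipher: with a=0,…,z=25, each position x becomes (9x+23) mod 26.
Undoing it on nhrzi: n(13)→3·(13−23)≡22=w; h(7)→3·(7−23)≡4=e; r(17)→3·(17−23)≡8=i; z(25)→3·(25−23)≡6=g; i(8)→3·(8−23)≡7=h (all mod 26).

weigh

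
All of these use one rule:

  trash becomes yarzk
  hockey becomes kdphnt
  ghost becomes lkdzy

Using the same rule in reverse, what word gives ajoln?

ridge

t(19)→y(24) and r(17)→a(0) fit y≡25x+17 (mod 26); the inverse of 25 mod 26 is 25. Each letter's alphabet position (a=0..z=25) is mapped through 25·x+17 mod 26 — an affine cipher.
Undoing it on ajoln: a(0)→25·(0−17)≡17=r; j(9)→25·(9−17)≡8=i; o(14)→25·(14−17)≡3=d; l(11)→25·(11−17)≡6=g; n(13)→25·(13−17)≡4=e (all mod 26).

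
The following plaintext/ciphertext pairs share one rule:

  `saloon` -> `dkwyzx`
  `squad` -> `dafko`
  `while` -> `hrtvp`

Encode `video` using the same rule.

gsooz

Shifts by position in saloon: pos 0: s→d (+11), pos 1: a→k (+10), pos 2: l→w (+11), pos 3: o→y (+10) — repeating every 2. The shifts repeat in a cycle of length 2: positions 0,1,… shift by +11, +10, then the pattern repeats.
On video: v+11=g, i+10=s, d+11=o, e+10=o, o+11=z.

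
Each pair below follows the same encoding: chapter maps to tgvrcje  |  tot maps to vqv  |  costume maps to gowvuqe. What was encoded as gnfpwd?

Two steps: reverse the string, then apply a Caesar shift of +2.
Undoing it on gnfpwd: shift back: g−2=e, n−2=l, f−2=d, p−2=n, w−2=u, d−2=b → eldnub; then reverse → bundle.

bundle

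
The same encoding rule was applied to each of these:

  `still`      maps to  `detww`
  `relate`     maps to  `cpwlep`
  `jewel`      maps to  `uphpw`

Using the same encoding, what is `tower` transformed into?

Compare letters: s→d is +11, t→e is +11, i→t is +11 — a constant shift. Each letter is shifted forward by 11 in the alphabet (a Caesar shift of +11).
On tower: t+11=e, o+11=z, w+11=h, e+11=p, r+11=c.

ezhpc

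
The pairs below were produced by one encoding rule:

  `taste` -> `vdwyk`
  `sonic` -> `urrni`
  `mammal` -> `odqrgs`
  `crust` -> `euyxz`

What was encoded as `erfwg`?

cobra

In taste: t→v is +2, a→d is +3, s→w is +4, t→y is +5 — the shift increases by 1 each position. Each letter shifts forward by (position + 2), i.e. 2, 3, 4, … — the shift grows by one for each successive letter.
Reversing it on erfwg: e−2=c, r−3=o, f−4=b, w−5=r, g−6=a.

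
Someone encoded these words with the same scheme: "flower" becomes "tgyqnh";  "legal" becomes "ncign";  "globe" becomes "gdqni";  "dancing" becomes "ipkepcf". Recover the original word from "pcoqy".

The output letters match the input read backwards, each shifted +2: flower reversed is rewolf. Read the word backwards and shift each letter +2.
Decoding pcoqy: shift back: p−2=n, c−2=a, o−2=m, q−2=o, y−2=w → namow; then reverse → woman.

woman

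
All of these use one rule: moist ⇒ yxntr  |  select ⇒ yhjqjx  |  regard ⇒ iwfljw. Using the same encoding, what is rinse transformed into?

Read the word backwards and shift each letter +5.
On rinse: reverse → esnir; then shift: e+5=j, s+5=x, n+5=s, i+5=n, r+5=w.

jxsnw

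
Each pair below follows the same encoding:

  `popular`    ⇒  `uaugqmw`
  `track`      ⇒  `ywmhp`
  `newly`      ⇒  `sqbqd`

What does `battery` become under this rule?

gmyyqwd

The shift depends on letter class: consonant p→u is +5, but vowel o→a is +12. Vowels shift forward by 12 and consonants shift forward by 5.
Applying it to battery: b(cons)+5=g, a(vowel)+12=m, t(cons)+5=y, t(cons)+5=y, e(vowel)+12=q, r(cons)+5=w, y(cons)+5=d.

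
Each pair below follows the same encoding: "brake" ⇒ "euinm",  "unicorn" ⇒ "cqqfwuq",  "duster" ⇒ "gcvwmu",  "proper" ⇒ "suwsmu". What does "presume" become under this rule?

sumvcpm

The shift depends on letter class: consonant b→e is +3, but vowel a→i is +8. Vowels shift forward by 8 and consonants shift forward by 3.
For presume: p(cons)+3=s, r(cons)+3=u, e(vowel)+8=m, s(cons)+3=v, u(vowel)+8=c, m(cons)+3=p, e(vowel)+8=m.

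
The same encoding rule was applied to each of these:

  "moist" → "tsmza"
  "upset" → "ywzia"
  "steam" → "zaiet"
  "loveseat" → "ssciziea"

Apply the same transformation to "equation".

ixyeamsu

Vowels shift forward by 4 and consonants shift forward by 7.
On equation: e(vowel)+4=i, q(cons)+7=x, u(vowel)+4=y, a(vowel)+4=e, t(cons)+7=a, i(vowel)+4=m, o(vowel)+4=s, n(cons)+7=u.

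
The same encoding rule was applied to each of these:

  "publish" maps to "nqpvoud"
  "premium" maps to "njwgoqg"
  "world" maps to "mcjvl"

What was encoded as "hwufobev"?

This is an affine cipher: with a=0,…,z=25, each position x becomes (11x+4) mod 26.
Undoing it on hwufobev: h(7)→19·(7−4)≡5=f; w(22)→19·(22−4)≡4=e; u(20)→19·(20−4)≡18=s; f(5)→19·(5−4)≡19=t; o(14)→19·(14−4)≡8=i; b(1)→19·(1−4)≡21=v; e(4)→19·(4−4)≡0=a; v(21)→19·(21−4)≡11=l (all mod 26).

festival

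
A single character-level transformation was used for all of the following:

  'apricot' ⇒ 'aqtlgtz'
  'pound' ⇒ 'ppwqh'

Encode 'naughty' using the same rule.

nbwjlye

In apricot: a→a is +0, p→q is +1, r→t is +2, i→l is +3 — the shift increases by 1 each position. Letter i (0-indexed) is shifted by i+0, so successive shifts are 0, 1, 2, ….
For naughty: n+0=n, a+1=b, u+2=w, g+3=j, h+4=l, t+5=y, y+6=e.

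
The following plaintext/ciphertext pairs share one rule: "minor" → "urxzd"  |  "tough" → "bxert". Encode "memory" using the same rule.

The shift increases by 1 at each position, starting from +8: 8, 9, 10, ….
On memory: m+8=u, e+9=n, m+10=w, o+11=z, r+12=d, y+13=l.

unwzdl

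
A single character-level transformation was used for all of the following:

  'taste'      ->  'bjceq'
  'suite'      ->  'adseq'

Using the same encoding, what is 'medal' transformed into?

In taste: t→b is +8, a→j is +9, s→c is +10, t→e is +11 — the shift increases by 1 each position. The shift increases by 1 at each position, starting from +8: 8, 9, 10, ….
Applying it to medal: m+8=u, e+9=n, d+10=n, a+11=l, l+12=x.

unnlx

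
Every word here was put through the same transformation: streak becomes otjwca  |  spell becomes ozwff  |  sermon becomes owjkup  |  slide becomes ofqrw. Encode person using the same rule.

zwjoup

Each letter's alphabet position (a=0..z=25) is mapped through 5·x+2 mod 26 — an affine cipher.
Applying it to person: p(15)→5·15+2≡25=z; e(4)→5·4+2≡22=w; r(17)→5·17+2≡9=j; s(18)→5·18+2≡14=o; o(14)→5·14+2≡20=u; n(13)→5·13+2≡15=p (all mod 26).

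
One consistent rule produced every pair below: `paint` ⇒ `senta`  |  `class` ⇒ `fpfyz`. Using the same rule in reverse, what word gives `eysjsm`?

In paint: p→s is +3, a→e is +4, i→n is +5, n→t is +6 — the shift increases by 1 each position. Letter i (0-indexed) is shifted by i+3, so successive shifts are 3, 4, 5, ….
Undoing it on eysjsm: e−3=b, y−4=u, s−5=n, j−6=d, s−7=l, m−8=e.

bundle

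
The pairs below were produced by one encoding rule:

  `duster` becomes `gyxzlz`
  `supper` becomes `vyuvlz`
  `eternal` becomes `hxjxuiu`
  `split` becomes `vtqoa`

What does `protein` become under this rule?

svtzlqw

In duster: d→g is +3, u→y is +4, s→x is +5, t→z is +6 — the shift increases by 1 each position. Letter i (0-indexed) is shifted by i+3, so successive shifts are 3, 4, 5, ….
On protein: p+3=s, r+4=v, o+5=t, t+6=z, e+7=l, i+8=q, n+9=w.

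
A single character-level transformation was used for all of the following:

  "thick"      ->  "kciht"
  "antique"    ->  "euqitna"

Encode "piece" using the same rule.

eceip

The word is simply reversed.
On piece: reverse → eceip.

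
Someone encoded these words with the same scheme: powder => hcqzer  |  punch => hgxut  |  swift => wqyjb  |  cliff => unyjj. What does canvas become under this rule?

ukxlkw

p(15)→h(7) and o(14)→c(2) fit y≡5x+10 (mod 26); the inverse of 5 mod 26 is 21. Treating letters as 0–25, the rule is x ↦ 5x + 10 (mod 26).
Applying it to canvas: c(2)→5·2+10≡20=u; a(0)→5·0+10≡10=k; n(13)→5·13+10≡23=x; v(21)→5·21+10≡11=l; a(0)→5·0+10≡10=k; s(18)→5·18+10≡22=w (all mod 26).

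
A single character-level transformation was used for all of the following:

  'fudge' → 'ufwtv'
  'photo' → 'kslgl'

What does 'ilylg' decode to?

robot

Each pair mirrors across the alphabet (f↔u, u↔f, d↔w): positions sum to 25. Letters are reflected about the middle of the alphabet (position → 25−position): Atbash.
Decoding ilylg: i↔r, l↔o, y↔b, l↔o, g↔t.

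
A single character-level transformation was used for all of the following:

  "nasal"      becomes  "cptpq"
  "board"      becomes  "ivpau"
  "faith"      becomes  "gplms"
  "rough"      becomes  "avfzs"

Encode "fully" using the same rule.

Treating letters as 0–25, the rule is x ↦ 19x + 15 (mod 26).
For fully: f(5)→19·5+15≡6=g; u(20)→19·20+15≡5=f; l(11)→19·11+15≡16=q; l(11)→19·11+15≡16=q; y(24)→19·24+15≡3=d (all mod 26).

gfqqd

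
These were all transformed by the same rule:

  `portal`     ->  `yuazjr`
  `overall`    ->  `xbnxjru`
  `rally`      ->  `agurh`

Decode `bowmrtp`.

singing

Shifts by position in portal: pos 0: p→y (+9), pos 1: o→u (+6), pos 2: r→a (+9), pos 3: t→z (+6) — repeating every 2. The shifts repeat in a cycle of length 2: positions 0,1,… shift by +9, +6, then the pattern repeats.
Decoding bowmrtp: b−9=s, o−6=i, w−9=n, m−6=g, r−9=i, t−6=n, p−9=g.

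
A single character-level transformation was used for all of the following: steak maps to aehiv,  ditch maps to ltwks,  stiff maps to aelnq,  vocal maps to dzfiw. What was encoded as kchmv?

creek

Shifts by position in steak: pos 0: s→a (+8), pos 1: t→e (+11), pos 2: e→h (+3), pos 3: a→i (+8), pos 4: k→v (+11) — repeating every 3. The shifts repeat in a cycle of length 3: positions 0,1,… shift by +8, +11, +3, then the pattern repeats.
Undoing it on kchmv: k−8=c, c−11=r, h−3=e, m−8=e, v−11=k.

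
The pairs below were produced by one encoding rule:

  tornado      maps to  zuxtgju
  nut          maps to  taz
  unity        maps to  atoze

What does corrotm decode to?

Compare letters: t→z is +6, o→u is +6, r→x is +6 — a constant shift. Each letter is shifted forward by 6 in the alphabet (a Caesar shift of +6).
Decoding corrotm: c−6=w, o−6=i, r−6=l, r−6=l, o−6=i, t−6=n, m−6=g.

willing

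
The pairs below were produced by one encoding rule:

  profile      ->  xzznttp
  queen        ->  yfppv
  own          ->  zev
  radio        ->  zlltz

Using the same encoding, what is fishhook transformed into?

ntappzzs

The shift depends on letter class: consonant p→x is +8, but vowel o→z is +11. The rule splits by letter class: vowels +11, consonants +8.
Applying it to fishhook: f(cons)+8=n, i(vowel)+11=t, s(cons)+8=a, h(cons)+8=p, h(cons)+8=p, o(vowel)+11=z, o(vowel)+11=z, k(cons)+8=s.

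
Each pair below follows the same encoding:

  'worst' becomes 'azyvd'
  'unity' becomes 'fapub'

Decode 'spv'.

Read the word backwards and shift each letter +7.
Reversing it on spv: shift back: s−7=l, p−7=i, v−7=o → lio; then reverse → oil.

oil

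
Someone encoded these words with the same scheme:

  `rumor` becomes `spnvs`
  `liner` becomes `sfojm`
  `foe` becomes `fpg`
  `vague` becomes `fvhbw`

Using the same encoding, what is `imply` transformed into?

Read the word backwards and shift each letter +1.
Applying it to imply: reverse → ylpmi; then shift: y+1=z, l+1=m, p+1=q, m+1=n, i+1=j.

zmqnj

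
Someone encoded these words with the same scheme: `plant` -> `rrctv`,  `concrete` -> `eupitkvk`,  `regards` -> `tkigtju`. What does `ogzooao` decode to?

maximum

Shifts by position in plant: pos 0: p→r (+2), pos 1: l→r (+6), pos 2: a→c (+2), pos 3: n→t (+6) — repeating every 2. The shifts repeat in a cycle of length 2: positions 0,1,… shift by +2, +6, then the pattern repeats.
Decoding ogzooao: o−2=m, g−6=a, z−2=x, o−6=i, o−2=m, a−6=u, o−2=m.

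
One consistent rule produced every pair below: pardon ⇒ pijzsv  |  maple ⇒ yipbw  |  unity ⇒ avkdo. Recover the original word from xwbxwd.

velvet

p(15)→p(15) and a(0)→i(8) fit y≡23x+8 (mod 26); the inverse of 23 mod 26 is 17. Each letter's alphabet position (a=0..z=25) is mapped through 23·x+8 mod 26 — an affine cipher.
Reversing it on xwbxwd: x(23)→17·(23−8)≡21=v; w(22)→17·(22−8)≡4=e; b(1)→17·(1−8)≡11=l; x(23)→17·(23−8)≡21=v; w(22)→17·(22−8)≡4=e; d(3)→17·(3−8)≡19=t (all mod 26).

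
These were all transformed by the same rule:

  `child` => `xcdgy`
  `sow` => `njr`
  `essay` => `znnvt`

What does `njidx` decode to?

sonic

Compare letters: c→x is +21, h→c is +21, i→d is +21 — a constant shift. It's a constant shift of +21 (ROT21).
Decoding njidx: n−21=s, j−21=o, i−21=n, d−21=i, x−21=c.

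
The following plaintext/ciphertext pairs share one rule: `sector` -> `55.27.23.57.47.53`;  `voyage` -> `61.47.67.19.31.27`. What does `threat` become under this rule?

Each letter becomes 2×(its alphabet position, a=1..z=26) + 17.
On threat: t=20→57, h=8→33, r=18→53, e=5→27, a=1→19, t=20→57.

57.33.53.27.19.57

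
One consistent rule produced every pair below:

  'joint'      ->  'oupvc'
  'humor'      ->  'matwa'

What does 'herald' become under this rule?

mkyiun

In joint: j→o is +5, o→u is +6, i→p is +7, n→v is +8 — the shift increases by 1 each position. The shift increases by 1 at each position, starting from +5: 5, 6, 7, ….
For herald: h+5=m, e+6=k, r+7=y, a+8=i, l+9=u, d+10=n.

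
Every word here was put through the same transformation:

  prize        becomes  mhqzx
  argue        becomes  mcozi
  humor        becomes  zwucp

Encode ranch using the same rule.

The output letters match the input read backwards, each shifted +8: prize reversed is ezirp. Read the word backwards and shift each letter +8.
On ranch: reverse → hcnar; then shift: h+8=p, c+8=k, n+8=v, a+8=i, r+8=z.

pkviz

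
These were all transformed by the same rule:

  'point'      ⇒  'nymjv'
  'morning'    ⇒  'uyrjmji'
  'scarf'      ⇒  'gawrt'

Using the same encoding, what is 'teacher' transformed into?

p(15)→n(13) and o(14)→y(24) fit y≡15x+22 (mod 26); the inverse of 15 mod 26 is 7. Treating letters as 0–25, the rule is x ↦ 15x + 22 (mod 26).
For teacher: t(19)→15·19+22≡21=v; e(4)→15·4+22≡4=e; a(0)→15·0+22≡22=w; c(2)→15·2+22≡0=a; h(7)→15·7+22≡23=x; e(4)→15·4+22≡4=e; r(17)→15·17+22≡17=r (all mod 26).

vewaxer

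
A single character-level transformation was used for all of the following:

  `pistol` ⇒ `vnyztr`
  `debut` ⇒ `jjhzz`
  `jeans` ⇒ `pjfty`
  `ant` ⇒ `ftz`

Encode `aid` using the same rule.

fnj

Vowels shift forward by 5 and consonants shift forward by 6.
For aid: a(vowel)+5=f, i(vowel)+5=n, d(cons)+6=j.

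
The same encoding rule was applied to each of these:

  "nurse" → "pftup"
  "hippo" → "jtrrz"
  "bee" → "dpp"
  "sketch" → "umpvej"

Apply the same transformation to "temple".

The shift depends on letter class: consonant n→p is +2, but vowel u→f is +11. Vowels shift forward by 11 and consonants shift forward by 2.
For temple: t(cons)+2=v, e(vowel)+11=p, m(cons)+2=o, p(cons)+2=r, l(cons)+2=n, e(vowel)+11=p.

vpornp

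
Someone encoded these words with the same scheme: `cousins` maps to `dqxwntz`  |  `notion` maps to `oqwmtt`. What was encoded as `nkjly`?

might

Letter i (0-indexed) is shifted by i+1, so successive shifts are 1, 2, 3, ….
Decoding nkjly: n−1=m, k−2=i, j−3=g, l−4=h, y−5=t.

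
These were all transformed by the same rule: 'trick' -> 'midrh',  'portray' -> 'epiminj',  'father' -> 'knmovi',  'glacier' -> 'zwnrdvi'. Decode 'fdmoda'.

This is an affine cipher: with a=0,…,z=25, each position x becomes (15x+13) mod 26.
Reversing it on fdmoda: f(5)→7·(5−13)≡22=w; d(3)→7·(3−13)≡8=i; m(12)→7·(12−13)≡19=t; o(14)→7·(14−13)≡7=h; d(3)→7·(3−13)≡8=i; a(0)→7·(0−13)≡13=n (all mod 26).

within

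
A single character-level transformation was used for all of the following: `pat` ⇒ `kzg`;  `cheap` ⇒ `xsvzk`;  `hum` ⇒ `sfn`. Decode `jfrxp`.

Each pair mirrors across the alphabet (p↔k, a↔z, t↔g): positions sum to 25. Each letter is replaced by its mirror in the alphabet: a↔z, b↔y, c↔x, and so on (the Atbash cipher).
Undoing it on jfrxp: j↔q, f↔u, r↔i, x↔c, p↔k.

quick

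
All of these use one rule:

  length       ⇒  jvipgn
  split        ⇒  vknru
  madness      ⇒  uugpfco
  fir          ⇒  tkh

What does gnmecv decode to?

tackle

The output letters match the input read backwards, each shifted +2: length reversed is htgnel. Two steps: reverse the string, then apply a Caesar shift of +2.
Reversing it on gnmecv: shift back: g−2=e, n−2=l, m−2=k, e−2=c, c−2=a, v−2=t → elkcat; then reverse → tackle.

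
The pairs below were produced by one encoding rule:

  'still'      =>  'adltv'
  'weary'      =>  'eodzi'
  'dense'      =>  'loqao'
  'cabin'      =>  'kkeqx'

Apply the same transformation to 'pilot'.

A repeating key of period 3 is used — shifts +8, +10, +3 over and over.
Applying it to pilot: p+8=x, i+10=s, l+3=o, o+8=w, t+10=d.

xsowd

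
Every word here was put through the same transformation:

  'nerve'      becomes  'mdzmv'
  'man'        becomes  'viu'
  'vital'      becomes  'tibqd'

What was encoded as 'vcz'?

The output letters match the input read backwards, each shifted +8: nerve reversed is evren. Read the word backwards and shift each letter +8.
Undoing it on vcz: shift back: v−8=n, c−8=u, z−8=r → nur; then reverse → run.

run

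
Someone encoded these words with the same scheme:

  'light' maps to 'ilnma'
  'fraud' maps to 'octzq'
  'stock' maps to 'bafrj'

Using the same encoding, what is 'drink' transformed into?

l(11)→i(8) and i(8)→l(11) fit y≡25x+19 (mod 26); the inverse of 25 mod 26 is 25. Treating letters as 0–25, the rule is x ↦ 25x + 19 (mod 26).
Applying it to drink: d(3)→25·3+19≡16=q; r(17)→25·17+19≡2=c; i(8)→25·8+19≡11=l; n(13)→25·13+19≡6=g; k(10)→25·10+19≡9=j (all mod 26).

qclgj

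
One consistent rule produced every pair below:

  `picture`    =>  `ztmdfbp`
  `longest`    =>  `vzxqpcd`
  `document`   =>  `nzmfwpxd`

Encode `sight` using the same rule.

ctqrd

The shift depends on letter class: consonant p→z is +10, but vowel i→t is +11. Vowels shift forward by 11 and consonants shift forward by 10.
On sight: s(cons)+10=c, i(vowel)+11=t, g(cons)+10=q, h(cons)+10=r, t(cons)+10=d.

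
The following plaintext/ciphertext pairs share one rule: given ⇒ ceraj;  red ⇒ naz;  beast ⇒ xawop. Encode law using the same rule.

hws

This is a Caesar cipher with shift 22.
For law: l+22=h, a+22=w, w+22=s.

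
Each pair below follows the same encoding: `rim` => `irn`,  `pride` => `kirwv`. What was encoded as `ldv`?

Each pair mirrors across the alphabet (r↔i, i↔r, m↔n): positions sum to 25. Each letter is replaced by its mirror in the alphabet: a↔z, b↔y, c↔x, and so on (the Atbash cipher).
Decoding ldv: l↔o, d↔w, v↔e.

owe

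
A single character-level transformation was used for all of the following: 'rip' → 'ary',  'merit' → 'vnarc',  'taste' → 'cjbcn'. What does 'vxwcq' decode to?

Each letter is shifted forward by 9 in the alphabet (a Caesar shift of +9).
Undoing it on vxwcq: v−9=m, x−9=o, w−9=n, c−9=t, q−9=h.

month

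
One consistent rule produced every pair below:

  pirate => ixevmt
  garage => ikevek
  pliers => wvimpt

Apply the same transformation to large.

The output letters match the input read backwards, each shifted +4: pirate reversed is etarip. The word is reversed, then every letter is shifted forward by 4.
On large: reverse → egral; then shift: e+4=i, g+4=k, r+4=v, a+4=e, l+4=p.

ikvep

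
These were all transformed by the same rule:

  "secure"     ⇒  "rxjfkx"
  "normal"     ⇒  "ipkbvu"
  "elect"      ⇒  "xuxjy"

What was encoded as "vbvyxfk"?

amateur

s(18)→r(17) and e(4)→x(23) fit y≡7x+21 (mod 26); the inverse of 7 mod 26 is 15. Each letter's alphabet position (a=0..z=25) is mapped through 7·x+21 mod 26 — an affine cipher.
Undoing it on vbvyxfk: v(21)→15·(21−21)≡0=a; b(1)→15·(1−21)≡12=m; v(21)→15·(21−21)≡0=a; y(24)→15·(24−21)≡19=t; x(23)→15·(23−21)≡4=e; f(5)→15·(5−21)≡20=u; k(10)→15·(10−21)≡17=r (all mod 26).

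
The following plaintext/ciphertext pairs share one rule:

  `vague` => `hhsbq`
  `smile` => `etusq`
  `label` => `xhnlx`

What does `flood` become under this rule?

A repeating key of period 2 is used — shifts +12, +7 over and over.
Applying it to flood: f+12=r, l+7=s, o+12=a, o+7=v, d+12=p.

rsavp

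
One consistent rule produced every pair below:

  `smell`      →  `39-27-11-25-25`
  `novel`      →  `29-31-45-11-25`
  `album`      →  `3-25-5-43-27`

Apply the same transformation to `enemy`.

11-29-11-27-51

s(#19)→39 and m(#13)→27: differences scale by 2, so n = 2·pos + 1. With a=1..z=26, the number is 2·pos + 1.
For enemy: e=5→11, n=14→29, e=5→11, m=13→27, y=25→51.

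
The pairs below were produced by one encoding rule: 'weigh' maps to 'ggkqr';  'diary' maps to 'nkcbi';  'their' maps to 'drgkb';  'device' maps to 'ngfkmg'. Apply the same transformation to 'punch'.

zwxmr

The shift depends on letter class: consonant w→g is +10, but vowel e→g is +2. The rule splits by letter class: vowels +2, consonants +10.
Applying it to punch: p(cons)+10=z, u(vowel)+2=w, n(cons)+10=x, c(cons)+10=m, h(cons)+10=r.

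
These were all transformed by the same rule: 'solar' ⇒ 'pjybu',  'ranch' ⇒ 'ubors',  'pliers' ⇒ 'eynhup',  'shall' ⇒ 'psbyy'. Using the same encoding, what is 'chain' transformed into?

rsbno

Each letter's alphabet position (a=0..z=25) is mapped through 21·x+1 mod 26 — an affine cipher.
Applying it to chain: c(2)→21·2+1≡17=r; h(7)→21·7+1≡18=s; a(0)→21·0+1≡1=b; i(8)→21·8+1≡13=n; n(13)→21·13+1≡14=o (all mod 26).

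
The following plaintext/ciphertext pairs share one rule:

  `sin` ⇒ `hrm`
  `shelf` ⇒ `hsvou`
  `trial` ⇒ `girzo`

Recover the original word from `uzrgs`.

faith

Each pair mirrors across the alphabet (s↔h, i↔r, n↔m): positions sum to 25. Each letter is replaced by its mirror in the alphabet: a↔z, b↔y, c↔x, and so on (the Atbash cipher).
Undoing it on uzrgs: u↔f, z↔a, r↔i, g↔t, s↔h.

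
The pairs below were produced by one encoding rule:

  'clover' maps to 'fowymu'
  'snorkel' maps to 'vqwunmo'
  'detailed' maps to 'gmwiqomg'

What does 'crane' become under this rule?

The rule splits by letter class: vowels +8, consonants +3.
On crane: c(cons)+3=f, r(cons)+3=u, a(vowel)+8=i, n(cons)+3=q, e(vowel)+8=m.

fuiqm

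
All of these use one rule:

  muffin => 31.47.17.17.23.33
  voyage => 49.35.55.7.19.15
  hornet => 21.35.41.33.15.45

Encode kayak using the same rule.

m(#13)→31 and u(#21)→47: differences scale by 2, so n = 2·pos + 5. The formula is n = 2×(alphabet index, a=1) + 5.
On kayak: k=11→27, a=1→7, y=25→55, a=1→7, k=11→27.

27.7.55.7.27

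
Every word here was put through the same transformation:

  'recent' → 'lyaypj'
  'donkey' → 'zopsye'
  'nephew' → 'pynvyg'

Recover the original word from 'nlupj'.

r(17)→l(11) and e(4)→y(24) fit y≡25x+2 (mod 26); the inverse of 25 mod 26 is 25. Each letter's alphabet position (a=0..z=25) is mapped through 25·x+2 mod 26 — an affine cipher.
Undoing it on nlupj: n(13)→25·(13−2)≡15=p; l(11)→25·(11−2)≡17=r; u(20)→25·(20−2)≡8=i; p(15)→25·(15−2)≡13=n; j(9)→25·(9−2)≡19=t (all mod 26).

print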